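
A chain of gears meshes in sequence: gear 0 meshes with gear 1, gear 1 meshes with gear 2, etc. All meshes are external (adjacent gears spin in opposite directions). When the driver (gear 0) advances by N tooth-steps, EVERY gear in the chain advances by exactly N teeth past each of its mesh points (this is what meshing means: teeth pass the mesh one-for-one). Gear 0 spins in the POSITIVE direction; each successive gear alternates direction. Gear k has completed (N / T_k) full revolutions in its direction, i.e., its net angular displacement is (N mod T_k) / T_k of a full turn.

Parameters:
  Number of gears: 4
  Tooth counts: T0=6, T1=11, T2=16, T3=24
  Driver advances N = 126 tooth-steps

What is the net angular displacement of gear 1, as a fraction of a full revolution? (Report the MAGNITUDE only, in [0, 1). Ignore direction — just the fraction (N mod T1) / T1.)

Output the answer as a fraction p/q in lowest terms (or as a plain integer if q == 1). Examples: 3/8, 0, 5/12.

Answer: 5/11

Derivation:
Chain of 4 gears, tooth counts: [6, 11, 16, 24]
  gear 0: T0=6, direction=positive, advance = 126 mod 6 = 0 teeth = 0/6 turn
  gear 1: T1=11, direction=negative, advance = 126 mod 11 = 5 teeth = 5/11 turn
  gear 2: T2=16, direction=positive, advance = 126 mod 16 = 14 teeth = 14/16 turn
  gear 3: T3=24, direction=negative, advance = 126 mod 24 = 6 teeth = 6/24 turn
Gear 1: 126 mod 11 = 5
Fraction = 5 / 11 = 5/11 (gcd(5,11)=1) = 5/11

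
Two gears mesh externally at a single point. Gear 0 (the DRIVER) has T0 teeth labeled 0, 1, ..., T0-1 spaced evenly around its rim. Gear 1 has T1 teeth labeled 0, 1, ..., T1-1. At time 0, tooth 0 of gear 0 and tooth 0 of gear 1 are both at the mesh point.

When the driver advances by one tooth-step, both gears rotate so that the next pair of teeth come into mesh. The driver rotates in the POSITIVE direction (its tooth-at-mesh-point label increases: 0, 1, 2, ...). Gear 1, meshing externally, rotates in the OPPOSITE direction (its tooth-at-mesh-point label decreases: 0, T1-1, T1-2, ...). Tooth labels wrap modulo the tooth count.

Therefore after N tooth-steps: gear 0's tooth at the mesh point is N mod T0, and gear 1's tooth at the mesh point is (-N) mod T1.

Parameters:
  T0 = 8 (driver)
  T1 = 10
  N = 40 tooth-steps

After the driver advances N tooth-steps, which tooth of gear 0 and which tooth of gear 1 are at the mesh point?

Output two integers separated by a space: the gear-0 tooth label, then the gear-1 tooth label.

Answer: 0 0

Derivation:
Gear 0 (driver, T0=8): tooth at mesh = N mod T0
  40 = 5 * 8 + 0, so 40 mod 8 = 0
  gear 0 tooth = 0
Gear 1 (driven, T1=10): tooth at mesh = (-N) mod T1
  40 = 4 * 10 + 0, so 40 mod 10 = 0
  (-40) mod 10 = 0
Mesh after 40 steps: gear-0 tooth 0 meets gear-1 tooth 0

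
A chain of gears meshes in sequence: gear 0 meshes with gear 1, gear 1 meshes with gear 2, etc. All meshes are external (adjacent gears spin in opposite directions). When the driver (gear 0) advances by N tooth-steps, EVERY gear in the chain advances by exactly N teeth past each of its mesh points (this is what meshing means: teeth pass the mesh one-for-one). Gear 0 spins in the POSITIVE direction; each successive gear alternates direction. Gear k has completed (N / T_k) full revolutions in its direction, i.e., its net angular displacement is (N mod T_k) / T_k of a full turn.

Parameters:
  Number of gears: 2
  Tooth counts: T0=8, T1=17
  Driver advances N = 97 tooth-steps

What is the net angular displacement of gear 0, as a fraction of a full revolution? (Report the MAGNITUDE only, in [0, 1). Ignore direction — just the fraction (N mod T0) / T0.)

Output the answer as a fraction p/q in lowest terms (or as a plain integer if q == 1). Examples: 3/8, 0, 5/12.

Answer: 1/8

Derivation:
Chain of 2 gears, tooth counts: [8, 17]
  gear 0: T0=8, direction=positive, advance = 97 mod 8 = 1 teeth = 1/8 turn
  gear 1: T1=17, direction=negative, advance = 97 mod 17 = 12 teeth = 12/17 turn
Gear 0: 97 mod 8 = 1
Fraction = 1 / 8 = 1/8 (gcd(1,8)=1) = 1/8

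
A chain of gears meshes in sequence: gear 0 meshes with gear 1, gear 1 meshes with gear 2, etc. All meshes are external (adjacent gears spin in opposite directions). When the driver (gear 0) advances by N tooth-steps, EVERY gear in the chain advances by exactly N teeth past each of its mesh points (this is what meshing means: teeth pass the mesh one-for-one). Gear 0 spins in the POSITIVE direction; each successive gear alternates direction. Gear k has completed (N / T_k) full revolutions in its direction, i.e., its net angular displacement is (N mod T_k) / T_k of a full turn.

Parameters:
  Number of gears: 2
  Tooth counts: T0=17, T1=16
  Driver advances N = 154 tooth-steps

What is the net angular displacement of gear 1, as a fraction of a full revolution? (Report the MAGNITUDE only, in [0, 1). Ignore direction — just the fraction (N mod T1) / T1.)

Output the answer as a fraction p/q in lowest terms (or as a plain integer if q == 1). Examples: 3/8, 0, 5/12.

Answer: 5/8

Derivation:
Chain of 2 gears, tooth counts: [17, 16]
  gear 0: T0=17, direction=positive, advance = 154 mod 17 = 1 teeth = 1/17 turn
  gear 1: T1=16, direction=negative, advance = 154 mod 16 = 10 teeth = 10/16 turn
Gear 1: 154 mod 16 = 10
Fraction = 10 / 16 = 5/8 (gcd(10,16)=2) = 5/8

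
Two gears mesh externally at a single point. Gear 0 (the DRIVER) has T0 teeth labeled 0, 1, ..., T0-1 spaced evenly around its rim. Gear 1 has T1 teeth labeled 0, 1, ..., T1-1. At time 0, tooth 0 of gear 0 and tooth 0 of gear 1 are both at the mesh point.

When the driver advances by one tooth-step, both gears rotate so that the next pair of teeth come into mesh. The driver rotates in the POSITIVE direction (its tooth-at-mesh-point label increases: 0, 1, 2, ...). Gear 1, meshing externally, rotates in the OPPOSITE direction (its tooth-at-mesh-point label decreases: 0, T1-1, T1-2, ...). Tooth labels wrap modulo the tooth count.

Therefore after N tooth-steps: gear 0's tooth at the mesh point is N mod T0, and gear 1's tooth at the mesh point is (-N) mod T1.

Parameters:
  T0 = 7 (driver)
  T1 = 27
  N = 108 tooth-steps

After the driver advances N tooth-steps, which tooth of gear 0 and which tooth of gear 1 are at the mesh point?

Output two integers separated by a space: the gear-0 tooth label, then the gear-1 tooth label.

Gear 0 (driver, T0=7): tooth at mesh = N mod T0
  108 = 15 * 7 + 3, so 108 mod 7 = 3
  gear 0 tooth = 3
Gear 1 (driven, T1=27): tooth at mesh = (-N) mod T1
  108 = 4 * 27 + 0, so 108 mod 27 = 0
  (-108) mod 27 = 0
Mesh after 108 steps: gear-0 tooth 3 meets gear-1 tooth 0

Answer: 3 0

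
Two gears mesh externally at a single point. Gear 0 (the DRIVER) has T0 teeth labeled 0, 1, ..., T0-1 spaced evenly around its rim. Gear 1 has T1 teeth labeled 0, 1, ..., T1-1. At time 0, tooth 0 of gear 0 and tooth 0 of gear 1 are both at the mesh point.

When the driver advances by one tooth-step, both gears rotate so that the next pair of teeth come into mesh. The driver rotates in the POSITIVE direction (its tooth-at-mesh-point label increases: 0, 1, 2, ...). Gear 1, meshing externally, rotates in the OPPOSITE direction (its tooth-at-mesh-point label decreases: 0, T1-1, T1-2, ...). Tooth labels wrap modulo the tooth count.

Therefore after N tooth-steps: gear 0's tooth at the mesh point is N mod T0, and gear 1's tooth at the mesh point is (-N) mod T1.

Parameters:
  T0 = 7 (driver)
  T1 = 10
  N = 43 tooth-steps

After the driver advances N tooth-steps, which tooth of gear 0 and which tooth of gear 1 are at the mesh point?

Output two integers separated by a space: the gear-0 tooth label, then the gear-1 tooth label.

Gear 0 (driver, T0=7): tooth at mesh = N mod T0
  43 = 6 * 7 + 1, so 43 mod 7 = 1
  gear 0 tooth = 1
Gear 1 (driven, T1=10): tooth at mesh = (-N) mod T1
  43 = 4 * 10 + 3, so 43 mod 10 = 3
  (-43) mod 10 = (-3) mod 10 = 10 - 3 = 7
Mesh after 43 steps: gear-0 tooth 1 meets gear-1 tooth 7

Answer: 1 7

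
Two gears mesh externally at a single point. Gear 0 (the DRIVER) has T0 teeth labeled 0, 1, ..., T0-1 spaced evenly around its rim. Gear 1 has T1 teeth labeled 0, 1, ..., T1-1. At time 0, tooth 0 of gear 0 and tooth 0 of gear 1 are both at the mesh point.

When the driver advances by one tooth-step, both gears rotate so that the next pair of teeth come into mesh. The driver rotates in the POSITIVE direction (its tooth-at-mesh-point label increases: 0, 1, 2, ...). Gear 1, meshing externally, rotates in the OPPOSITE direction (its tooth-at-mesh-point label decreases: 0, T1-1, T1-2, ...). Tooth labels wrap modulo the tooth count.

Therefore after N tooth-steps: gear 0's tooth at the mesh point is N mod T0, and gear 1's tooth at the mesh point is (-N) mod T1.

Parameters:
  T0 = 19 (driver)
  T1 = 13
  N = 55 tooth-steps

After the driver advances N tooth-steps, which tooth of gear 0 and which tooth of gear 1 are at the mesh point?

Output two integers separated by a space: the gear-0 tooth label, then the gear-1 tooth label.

Answer: 17 10

Derivation:
Gear 0 (driver, T0=19): tooth at mesh = N mod T0
  55 = 2 * 19 + 17, so 55 mod 19 = 17
  gear 0 tooth = 17
Gear 1 (driven, T1=13): tooth at mesh = (-N) mod T1
  55 = 4 * 13 + 3, so 55 mod 13 = 3
  (-55) mod 13 = (-3) mod 13 = 13 - 3 = 10
Mesh after 55 steps: gear-0 tooth 17 meets gear-1 tooth 10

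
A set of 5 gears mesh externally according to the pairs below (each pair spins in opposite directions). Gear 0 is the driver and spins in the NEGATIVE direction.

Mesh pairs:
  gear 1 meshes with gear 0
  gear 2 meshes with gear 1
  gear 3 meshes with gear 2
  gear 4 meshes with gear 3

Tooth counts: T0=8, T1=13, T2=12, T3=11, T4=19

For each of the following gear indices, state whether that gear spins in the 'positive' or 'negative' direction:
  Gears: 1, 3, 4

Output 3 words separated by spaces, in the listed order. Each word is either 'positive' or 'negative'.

Answer: positive positive negative

Derivation:
Gear 0 (driver): negative (depth 0)
  gear 1: meshes with gear 0 -> depth 1 -> positive (opposite of gear 0)
  gear 2: meshes with gear 1 -> depth 2 -> negative (opposite of gear 1)
  gear 3: meshes with gear 2 -> depth 3 -> positive (opposite of gear 2)
  gear 4: meshes with gear 3 -> depth 4 -> negative (opposite of gear 3)
Queried indices 1, 3, 4 -> positive, positive, negative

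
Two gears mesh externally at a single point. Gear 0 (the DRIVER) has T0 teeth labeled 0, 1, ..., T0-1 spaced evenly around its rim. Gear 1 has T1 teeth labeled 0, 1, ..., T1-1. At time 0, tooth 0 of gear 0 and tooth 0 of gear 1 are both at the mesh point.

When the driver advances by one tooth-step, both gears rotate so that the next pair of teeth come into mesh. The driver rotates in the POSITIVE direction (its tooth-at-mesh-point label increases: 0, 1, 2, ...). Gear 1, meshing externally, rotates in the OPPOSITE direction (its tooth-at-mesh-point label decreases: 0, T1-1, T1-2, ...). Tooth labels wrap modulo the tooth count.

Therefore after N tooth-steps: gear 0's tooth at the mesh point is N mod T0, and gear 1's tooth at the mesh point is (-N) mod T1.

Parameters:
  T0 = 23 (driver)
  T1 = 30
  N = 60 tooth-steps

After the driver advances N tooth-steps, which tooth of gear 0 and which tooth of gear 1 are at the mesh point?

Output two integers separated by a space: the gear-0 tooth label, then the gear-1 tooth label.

Gear 0 (driver, T0=23): tooth at mesh = N mod T0
  60 = 2 * 23 + 14, so 60 mod 23 = 14
  gear 0 tooth = 14
Gear 1 (driven, T1=30): tooth at mesh = (-N) mod T1
  60 = 2 * 30 + 0, so 60 mod 30 = 0
  (-60) mod 30 = 0
Mesh after 60 steps: gear-0 tooth 14 meets gear-1 tooth 0

Answer: 14 0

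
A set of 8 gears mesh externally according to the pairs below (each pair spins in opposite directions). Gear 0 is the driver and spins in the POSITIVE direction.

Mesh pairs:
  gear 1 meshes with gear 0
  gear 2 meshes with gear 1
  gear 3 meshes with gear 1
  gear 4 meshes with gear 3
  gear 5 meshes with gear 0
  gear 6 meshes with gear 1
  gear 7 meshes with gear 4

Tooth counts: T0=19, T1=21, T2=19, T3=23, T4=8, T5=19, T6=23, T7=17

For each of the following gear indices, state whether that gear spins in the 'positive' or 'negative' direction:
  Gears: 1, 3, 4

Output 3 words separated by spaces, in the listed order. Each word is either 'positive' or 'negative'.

Gear 0 (driver): positive (depth 0)
  gear 1: meshes with gear 0 -> depth 1 -> negative (opposite of gear 0)
  gear 2: meshes with gear 1 -> depth 2 -> positive (opposite of gear 1)
  gear 3: meshes with gear 1 -> depth 2 -> positive (opposite of gear 1)
  gear 4: meshes with gear 3 -> depth 3 -> negative (opposite of gear 3)
  gear 5: meshes with gear 0 -> depth 1 -> negative (opposite of gear 0)
  gear 6: meshes with gear 1 -> depth 2 -> positive (opposite of gear 1)
  gear 7: meshes with gear 4 -> depth 4 -> positive (opposite of gear 4)
Queried indices 1, 3, 4 -> negative, positive, negative

Answer: negative positive negative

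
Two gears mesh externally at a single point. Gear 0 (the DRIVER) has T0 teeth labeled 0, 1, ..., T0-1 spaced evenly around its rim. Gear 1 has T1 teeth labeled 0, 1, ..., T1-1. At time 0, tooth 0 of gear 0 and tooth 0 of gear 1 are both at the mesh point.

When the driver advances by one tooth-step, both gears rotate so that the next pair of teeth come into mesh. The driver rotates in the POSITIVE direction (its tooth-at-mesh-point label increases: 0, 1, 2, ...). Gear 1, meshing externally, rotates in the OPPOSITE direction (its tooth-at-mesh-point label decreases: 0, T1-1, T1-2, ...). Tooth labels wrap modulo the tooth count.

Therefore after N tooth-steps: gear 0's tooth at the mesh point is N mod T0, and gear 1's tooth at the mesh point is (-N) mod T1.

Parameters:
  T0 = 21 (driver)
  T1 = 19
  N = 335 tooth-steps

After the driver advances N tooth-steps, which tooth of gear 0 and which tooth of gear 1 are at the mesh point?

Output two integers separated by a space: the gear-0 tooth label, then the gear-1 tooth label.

Answer: 20 7

Derivation:
Gear 0 (driver, T0=21): tooth at mesh = N mod T0
  335 = 15 * 21 + 20, so 335 mod 21 = 20
  gear 0 tooth = 20
Gear 1 (driven, T1=19): tooth at mesh = (-N) mod T1
  335 = 17 * 19 + 12, so 335 mod 19 = 12
  (-335) mod 19 = (-12) mod 19 = 19 - 12 = 7
Mesh after 335 steps: gear-0 tooth 20 meets gear-1 tooth 7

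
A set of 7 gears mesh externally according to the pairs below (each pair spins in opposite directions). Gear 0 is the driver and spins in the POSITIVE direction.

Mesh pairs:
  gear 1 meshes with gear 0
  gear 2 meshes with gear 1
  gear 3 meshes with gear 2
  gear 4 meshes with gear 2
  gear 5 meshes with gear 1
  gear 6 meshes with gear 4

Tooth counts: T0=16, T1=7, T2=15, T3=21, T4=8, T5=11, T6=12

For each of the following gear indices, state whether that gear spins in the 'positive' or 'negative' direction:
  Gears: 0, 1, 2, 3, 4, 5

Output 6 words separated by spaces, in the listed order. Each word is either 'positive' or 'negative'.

Answer: positive negative positive negative negative positive

Derivation:
Gear 0 (driver): positive (depth 0)
  gear 1: meshes with gear 0 -> depth 1 -> negative (opposite of gear 0)
  gear 2: meshes with gear 1 -> depth 2 -> positive (opposite of gear 1)
  gear 3: meshes with gear 2 -> depth 3 -> negative (opposite of gear 2)
  gear 4: meshes with gear 2 -> depth 3 -> negative (opposite of gear 2)
  gear 5: meshes with gear 1 -> depth 2 -> positive (opposite of gear 1)
  gear 6: meshes with gear 4 -> depth 4 -> positive (opposite of gear 4)
Queried indices 0, 1, 2, 3, 4, 5 -> positive, negative, positive, negative, negative, positive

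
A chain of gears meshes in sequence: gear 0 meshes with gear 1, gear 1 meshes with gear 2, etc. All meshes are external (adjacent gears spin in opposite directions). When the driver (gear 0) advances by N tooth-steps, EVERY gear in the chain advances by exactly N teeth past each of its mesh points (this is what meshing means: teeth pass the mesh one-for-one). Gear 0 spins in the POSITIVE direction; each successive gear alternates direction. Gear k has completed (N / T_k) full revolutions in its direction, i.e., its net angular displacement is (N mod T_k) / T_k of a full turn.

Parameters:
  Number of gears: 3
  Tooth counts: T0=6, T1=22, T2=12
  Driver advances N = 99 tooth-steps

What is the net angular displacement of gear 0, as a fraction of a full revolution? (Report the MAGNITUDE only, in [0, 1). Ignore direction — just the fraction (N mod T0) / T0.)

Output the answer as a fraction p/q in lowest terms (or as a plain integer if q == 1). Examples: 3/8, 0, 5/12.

Answer: 1/2

Derivation:
Chain of 3 gears, tooth counts: [6, 22, 12]
  gear 0: T0=6, direction=positive, advance = 99 mod 6 = 3 teeth = 3/6 turn
  gear 1: T1=22, direction=negative, advance = 99 mod 22 = 11 teeth = 11/22 turn
  gear 2: T2=12, direction=positive, advance = 99 mod 12 = 3 teeth = 3/12 turn
Gear 0: 99 mod 6 = 3
Fraction = 3 / 6 = 1/2 (gcd(3,6)=3) = 1/2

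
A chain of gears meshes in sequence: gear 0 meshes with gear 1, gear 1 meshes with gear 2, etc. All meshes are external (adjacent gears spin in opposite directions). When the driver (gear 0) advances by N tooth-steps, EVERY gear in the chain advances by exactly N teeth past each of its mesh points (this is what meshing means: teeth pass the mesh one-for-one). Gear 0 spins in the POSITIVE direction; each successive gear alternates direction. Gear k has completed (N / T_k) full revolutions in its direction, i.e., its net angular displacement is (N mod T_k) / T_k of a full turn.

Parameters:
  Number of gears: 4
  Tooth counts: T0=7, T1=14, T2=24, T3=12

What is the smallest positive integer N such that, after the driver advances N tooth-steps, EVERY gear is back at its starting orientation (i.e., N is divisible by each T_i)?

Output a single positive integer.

Gear k returns to start when N is a multiple of T_k.
All gears at start simultaneously when N is a common multiple of [7, 14, 24, 12]; the smallest such N is lcm(7, 14, 24, 12).
Start: lcm = T0 = 7
Fold in T1=14: gcd(7, 14) = 7; lcm(7, 14) = 7 * 14 / 7 = 98 / 7 = 14
Fold in T2=24: gcd(14, 24) = 2; lcm(14, 24) = 14 * 24 / 2 = 336 / 2 = 168
Fold in T3=12: gcd(168, 12) = 12; lcm(168, 12) = 168 * 12 / 12 = 2016 / 12 = 168
Full cycle length = 168

Answer: 168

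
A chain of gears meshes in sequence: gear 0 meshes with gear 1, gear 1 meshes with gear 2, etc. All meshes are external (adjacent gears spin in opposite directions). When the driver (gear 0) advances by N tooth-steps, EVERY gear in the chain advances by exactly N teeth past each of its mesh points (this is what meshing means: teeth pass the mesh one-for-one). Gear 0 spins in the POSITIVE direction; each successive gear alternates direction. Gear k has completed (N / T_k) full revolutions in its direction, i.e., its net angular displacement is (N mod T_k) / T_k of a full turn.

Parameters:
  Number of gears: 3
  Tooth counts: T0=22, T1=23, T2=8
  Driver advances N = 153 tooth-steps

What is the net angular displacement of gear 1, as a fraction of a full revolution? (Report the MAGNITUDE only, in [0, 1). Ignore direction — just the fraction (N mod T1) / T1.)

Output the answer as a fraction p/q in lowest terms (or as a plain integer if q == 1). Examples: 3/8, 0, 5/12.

Chain of 3 gears, tooth counts: [22, 23, 8]
  gear 0: T0=22, direction=positive, advance = 153 mod 22 = 21 teeth = 21/22 turn
  gear 1: T1=23, direction=negative, advance = 153 mod 23 = 15 teeth = 15/23 turn
  gear 2: T2=8, direction=positive, advance = 153 mod 8 = 1 teeth = 1/8 turn
Gear 1: 153 mod 23 = 15
Fraction = 15 / 23 = 15/23 (gcd(15,23)=1) = 15/23

Answer: 15/23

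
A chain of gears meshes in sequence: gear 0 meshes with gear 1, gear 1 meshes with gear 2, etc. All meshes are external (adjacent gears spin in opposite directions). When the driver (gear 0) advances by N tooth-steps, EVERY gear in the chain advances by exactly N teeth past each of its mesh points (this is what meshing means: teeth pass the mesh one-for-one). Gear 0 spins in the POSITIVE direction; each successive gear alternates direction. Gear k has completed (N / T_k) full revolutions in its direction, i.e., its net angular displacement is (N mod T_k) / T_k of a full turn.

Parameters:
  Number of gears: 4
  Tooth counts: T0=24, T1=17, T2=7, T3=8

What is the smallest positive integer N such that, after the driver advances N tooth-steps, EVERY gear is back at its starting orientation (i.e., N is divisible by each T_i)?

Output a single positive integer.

Answer: 2856

Derivation:
Gear k returns to start when N is a multiple of T_k.
All gears at start simultaneously when N is a common multiple of [24, 17, 7, 8]; the smallest such N is lcm(24, 17, 7, 8).
Start: lcm = T0 = 24
Fold in T1=17: gcd(24, 17) = 1; lcm(24, 17) = 24 * 17 / 1 = 408 / 1 = 408
Fold in T2=7: gcd(408, 7) = 1; lcm(408, 7) = 408 * 7 / 1 = 2856 / 1 = 2856
Fold in T3=8: gcd(2856, 8) = 8; lcm(2856, 8) = 2856 * 8 / 8 = 22848 / 8 = 2856
Full cycle length = 2856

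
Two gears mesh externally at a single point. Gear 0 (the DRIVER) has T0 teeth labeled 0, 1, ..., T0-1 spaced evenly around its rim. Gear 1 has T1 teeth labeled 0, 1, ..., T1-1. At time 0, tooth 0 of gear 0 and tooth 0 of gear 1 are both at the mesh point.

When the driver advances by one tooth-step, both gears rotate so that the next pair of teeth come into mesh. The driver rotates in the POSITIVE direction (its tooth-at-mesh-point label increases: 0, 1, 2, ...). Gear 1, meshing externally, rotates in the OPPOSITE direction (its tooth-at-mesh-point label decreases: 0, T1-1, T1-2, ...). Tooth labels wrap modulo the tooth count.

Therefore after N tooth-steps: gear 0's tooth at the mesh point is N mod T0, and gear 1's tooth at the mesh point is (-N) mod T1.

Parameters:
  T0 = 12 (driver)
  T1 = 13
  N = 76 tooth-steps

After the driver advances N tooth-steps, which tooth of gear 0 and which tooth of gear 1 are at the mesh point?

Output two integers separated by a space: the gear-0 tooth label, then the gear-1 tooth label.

Gear 0 (driver, T0=12): tooth at mesh = N mod T0
  76 = 6 * 12 + 4, so 76 mod 12 = 4
  gear 0 tooth = 4
Gear 1 (driven, T1=13): tooth at mesh = (-N) mod T1
  76 = 5 * 13 + 11, so 76 mod 13 = 11
  (-76) mod 13 = (-11) mod 13 = 13 - 11 = 2
Mesh after 76 steps: gear-0 tooth 4 meets gear-1 tooth 2

Answer: 4 2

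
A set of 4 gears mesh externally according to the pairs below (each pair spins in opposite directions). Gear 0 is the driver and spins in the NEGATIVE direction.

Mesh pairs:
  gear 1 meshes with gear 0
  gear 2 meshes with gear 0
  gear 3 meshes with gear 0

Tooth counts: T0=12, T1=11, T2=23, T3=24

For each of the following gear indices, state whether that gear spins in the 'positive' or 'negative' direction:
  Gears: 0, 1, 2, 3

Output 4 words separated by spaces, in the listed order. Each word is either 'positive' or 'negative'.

Answer: negative positive positive positive

Derivation:
Gear 0 (driver): negative (depth 0)
  gear 1: meshes with gear 0 -> depth 1 -> positive (opposite of gear 0)
  gear 2: meshes with gear 0 -> depth 1 -> positive (opposite of gear 0)
  gear 3: meshes with gear 0 -> depth 1 -> positive (opposite of gear 0)
Queried indices 0, 1, 2, 3 -> negative, positive, positive, positive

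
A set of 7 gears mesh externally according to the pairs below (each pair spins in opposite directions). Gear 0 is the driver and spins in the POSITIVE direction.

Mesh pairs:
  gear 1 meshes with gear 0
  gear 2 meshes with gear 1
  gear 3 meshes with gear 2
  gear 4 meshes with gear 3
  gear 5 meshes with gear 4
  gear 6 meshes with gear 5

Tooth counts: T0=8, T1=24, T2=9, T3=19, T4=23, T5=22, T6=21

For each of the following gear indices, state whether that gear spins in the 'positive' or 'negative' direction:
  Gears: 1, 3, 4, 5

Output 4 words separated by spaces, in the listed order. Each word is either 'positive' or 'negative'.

Answer: negative negative positive negative

Derivation:
Gear 0 (driver): positive (depth 0)
  gear 1: meshes with gear 0 -> depth 1 -> negative (opposite of gear 0)
  gear 2: meshes with gear 1 -> depth 2 -> positive (opposite of gear 1)
  gear 3: meshes with gear 2 -> depth 3 -> negative (opposite of gear 2)
  gear 4: meshes with gear 3 -> depth 4 -> positive (opposite of gear 3)
  gear 5: meshes with gear 4 -> depth 5 -> negative (opposite of gear 4)
  gear 6: meshes with gear 5 -> depth 6 -> positive (opposite of gear 5)
Queried indices 1, 3, 4, 5 -> negative, negative, positive, negative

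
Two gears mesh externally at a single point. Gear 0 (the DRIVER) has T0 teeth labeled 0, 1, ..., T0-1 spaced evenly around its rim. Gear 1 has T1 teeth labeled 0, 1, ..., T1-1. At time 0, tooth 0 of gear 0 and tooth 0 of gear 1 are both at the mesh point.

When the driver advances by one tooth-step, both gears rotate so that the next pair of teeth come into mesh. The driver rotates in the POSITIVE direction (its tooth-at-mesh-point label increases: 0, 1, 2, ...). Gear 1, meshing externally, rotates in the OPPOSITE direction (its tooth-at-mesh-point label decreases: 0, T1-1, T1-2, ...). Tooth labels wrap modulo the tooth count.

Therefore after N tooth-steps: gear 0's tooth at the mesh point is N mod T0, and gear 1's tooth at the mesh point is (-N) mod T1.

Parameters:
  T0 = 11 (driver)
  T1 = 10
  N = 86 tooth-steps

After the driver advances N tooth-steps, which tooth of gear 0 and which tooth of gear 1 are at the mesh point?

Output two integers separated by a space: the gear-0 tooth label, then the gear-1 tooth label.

Answer: 9 4

Derivation:
Gear 0 (driver, T0=11): tooth at mesh = N mod T0
  86 = 7 * 11 + 9, so 86 mod 11 = 9
  gear 0 tooth = 9
Gear 1 (driven, T1=10): tooth at mesh = (-N) mod T1
  86 = 8 * 10 + 6, so 86 mod 10 = 6
  (-86) mod 10 = (-6) mod 10 = 10 - 6 = 4
Mesh after 86 steps: gear-0 tooth 9 meets gear-1 tooth 4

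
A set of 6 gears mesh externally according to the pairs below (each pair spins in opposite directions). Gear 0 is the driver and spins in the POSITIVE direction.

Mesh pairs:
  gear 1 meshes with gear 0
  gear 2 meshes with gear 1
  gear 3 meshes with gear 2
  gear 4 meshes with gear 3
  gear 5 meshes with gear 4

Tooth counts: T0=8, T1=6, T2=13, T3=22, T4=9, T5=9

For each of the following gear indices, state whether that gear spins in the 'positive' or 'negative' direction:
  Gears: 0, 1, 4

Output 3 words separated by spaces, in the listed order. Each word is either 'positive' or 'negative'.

Answer: positive negative positive

Derivation:
Gear 0 (driver): positive (depth 0)
  gear 1: meshes with gear 0 -> depth 1 -> negative (opposite of gear 0)
  gear 2: meshes with gear 1 -> depth 2 -> positive (opposite of gear 1)
  gear 3: meshes with gear 2 -> depth 3 -> negative (opposite of gear 2)
  gear 4: meshes with gear 3 -> depth 4 -> positive (opposite of gear 3)
  gear 5: meshes with gear 4 -> depth 5 -> negative (opposite of gear 4)
Queried indices 0, 1, 4 -> positive, negative, positive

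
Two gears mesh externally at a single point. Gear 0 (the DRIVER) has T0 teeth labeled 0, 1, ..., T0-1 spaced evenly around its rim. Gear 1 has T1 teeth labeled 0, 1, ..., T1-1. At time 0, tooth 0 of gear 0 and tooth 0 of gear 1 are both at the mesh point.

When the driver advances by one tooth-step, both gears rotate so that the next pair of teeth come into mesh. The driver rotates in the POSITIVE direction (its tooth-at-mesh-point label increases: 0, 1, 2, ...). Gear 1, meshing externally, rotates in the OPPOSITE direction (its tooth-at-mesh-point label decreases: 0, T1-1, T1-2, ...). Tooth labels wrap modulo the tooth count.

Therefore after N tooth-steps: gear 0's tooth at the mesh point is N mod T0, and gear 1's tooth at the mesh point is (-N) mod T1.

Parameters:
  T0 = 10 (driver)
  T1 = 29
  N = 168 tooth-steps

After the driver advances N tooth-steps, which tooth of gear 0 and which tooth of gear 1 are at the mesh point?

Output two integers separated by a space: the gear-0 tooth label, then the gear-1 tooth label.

Gear 0 (driver, T0=10): tooth at mesh = N mod T0
  168 = 16 * 10 + 8, so 168 mod 10 = 8
  gear 0 tooth = 8
Gear 1 (driven, T1=29): tooth at mesh = (-N) mod T1
  168 = 5 * 29 + 23, so 168 mod 29 = 23
  (-168) mod 29 = (-23) mod 29 = 29 - 23 = 6
Mesh after 168 steps: gear-0 tooth 8 meets gear-1 tooth 6

Answer: 8 6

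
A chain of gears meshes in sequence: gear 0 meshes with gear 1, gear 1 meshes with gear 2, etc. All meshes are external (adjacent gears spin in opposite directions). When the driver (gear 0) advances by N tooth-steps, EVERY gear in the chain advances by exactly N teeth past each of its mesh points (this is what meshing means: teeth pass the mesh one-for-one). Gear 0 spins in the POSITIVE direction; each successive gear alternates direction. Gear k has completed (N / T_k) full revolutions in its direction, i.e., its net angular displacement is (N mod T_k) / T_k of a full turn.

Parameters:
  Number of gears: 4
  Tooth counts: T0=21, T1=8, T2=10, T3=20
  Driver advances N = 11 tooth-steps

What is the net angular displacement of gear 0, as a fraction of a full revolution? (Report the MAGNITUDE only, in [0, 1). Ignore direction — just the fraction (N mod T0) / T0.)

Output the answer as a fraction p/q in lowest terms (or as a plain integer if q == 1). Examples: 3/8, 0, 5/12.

Chain of 4 gears, tooth counts: [21, 8, 10, 20]
  gear 0: T0=21, direction=positive, advance = 11 mod 21 = 11 teeth = 11/21 turn
  gear 1: T1=8, direction=negative, advance = 11 mod 8 = 3 teeth = 3/8 turn
  gear 2: T2=10, direction=positive, advance = 11 mod 10 = 1 teeth = 1/10 turn
  gear 3: T3=20, direction=negative, advance = 11 mod 20 = 11 teeth = 11/20 turn
Gear 0: 11 mod 21 = 11
Fraction = 11 / 21 = 11/21 (gcd(11,21)=1) = 11/21

Answer: 11/21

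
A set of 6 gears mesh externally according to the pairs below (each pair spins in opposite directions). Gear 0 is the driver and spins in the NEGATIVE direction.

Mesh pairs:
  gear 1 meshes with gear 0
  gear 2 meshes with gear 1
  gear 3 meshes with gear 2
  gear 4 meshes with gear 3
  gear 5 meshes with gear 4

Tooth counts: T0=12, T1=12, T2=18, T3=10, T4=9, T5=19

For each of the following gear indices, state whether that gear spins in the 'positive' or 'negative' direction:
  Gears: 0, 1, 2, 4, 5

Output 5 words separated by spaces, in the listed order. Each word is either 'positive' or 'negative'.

Answer: negative positive negative negative positive

Derivation:
Gear 0 (driver): negative (depth 0)
  gear 1: meshes with gear 0 -> depth 1 -> positive (opposite of gear 0)
  gear 2: meshes with gear 1 -> depth 2 -> negative (opposite of gear 1)
  gear 3: meshes with gear 2 -> depth 3 -> positive (opposite of gear 2)
  gear 4: meshes with gear 3 -> depth 4 -> negative (opposite of gear 3)
  gear 5: meshes with gear 4 -> depth 5 -> positive (opposite of gear 4)
Queried indices 0, 1, 2, 4, 5 -> negative, positive, negative, negative, positive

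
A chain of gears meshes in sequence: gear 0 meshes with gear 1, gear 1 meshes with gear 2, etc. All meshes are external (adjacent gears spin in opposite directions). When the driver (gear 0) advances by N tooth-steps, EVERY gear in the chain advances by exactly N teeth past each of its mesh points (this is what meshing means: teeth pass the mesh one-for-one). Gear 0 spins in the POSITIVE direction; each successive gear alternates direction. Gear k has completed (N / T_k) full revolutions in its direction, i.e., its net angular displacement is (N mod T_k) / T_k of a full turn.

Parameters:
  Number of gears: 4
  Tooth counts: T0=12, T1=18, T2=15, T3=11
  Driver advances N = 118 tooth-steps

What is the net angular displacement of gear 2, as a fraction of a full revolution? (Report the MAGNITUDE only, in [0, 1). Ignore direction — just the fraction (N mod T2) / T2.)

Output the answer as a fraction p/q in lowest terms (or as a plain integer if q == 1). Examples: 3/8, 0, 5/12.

Answer: 13/15

Derivation:
Chain of 4 gears, tooth counts: [12, 18, 15, 11]
  gear 0: T0=12, direction=positive, advance = 118 mod 12 = 10 teeth = 10/12 turn
  gear 1: T1=18, direction=negative, advance = 118 mod 18 = 10 teeth = 10/18 turn
  gear 2: T2=15, direction=positive, advance = 118 mod 15 = 13 teeth = 13/15 turn
  gear 3: T3=11, direction=negative, advance = 118 mod 11 = 8 teeth = 8/11 turn
Gear 2: 118 mod 15 = 13
Fraction = 13 / 15 = 13/15 (gcd(13,15)=1) = 13/15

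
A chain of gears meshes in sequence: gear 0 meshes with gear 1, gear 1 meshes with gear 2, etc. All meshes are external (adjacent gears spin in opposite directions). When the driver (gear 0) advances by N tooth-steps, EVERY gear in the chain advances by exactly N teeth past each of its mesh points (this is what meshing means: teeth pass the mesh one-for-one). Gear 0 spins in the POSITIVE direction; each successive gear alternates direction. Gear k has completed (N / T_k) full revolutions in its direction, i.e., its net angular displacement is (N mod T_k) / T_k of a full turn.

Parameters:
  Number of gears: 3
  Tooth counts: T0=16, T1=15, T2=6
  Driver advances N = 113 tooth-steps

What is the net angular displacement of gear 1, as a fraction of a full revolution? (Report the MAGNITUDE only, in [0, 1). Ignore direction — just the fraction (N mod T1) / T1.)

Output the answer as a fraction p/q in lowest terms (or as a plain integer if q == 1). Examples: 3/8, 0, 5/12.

Chain of 3 gears, tooth counts: [16, 15, 6]
  gear 0: T0=16, direction=positive, advance = 113 mod 16 = 1 teeth = 1/16 turn
  gear 1: T1=15, direction=negative, advance = 113 mod 15 = 8 teeth = 8/15 turn
  gear 2: T2=6, direction=positive, advance = 113 mod 6 = 5 teeth = 5/6 turn
Gear 1: 113 mod 15 = 8
Fraction = 8 / 15 = 8/15 (gcd(8,15)=1) = 8/15

Answer: 8/15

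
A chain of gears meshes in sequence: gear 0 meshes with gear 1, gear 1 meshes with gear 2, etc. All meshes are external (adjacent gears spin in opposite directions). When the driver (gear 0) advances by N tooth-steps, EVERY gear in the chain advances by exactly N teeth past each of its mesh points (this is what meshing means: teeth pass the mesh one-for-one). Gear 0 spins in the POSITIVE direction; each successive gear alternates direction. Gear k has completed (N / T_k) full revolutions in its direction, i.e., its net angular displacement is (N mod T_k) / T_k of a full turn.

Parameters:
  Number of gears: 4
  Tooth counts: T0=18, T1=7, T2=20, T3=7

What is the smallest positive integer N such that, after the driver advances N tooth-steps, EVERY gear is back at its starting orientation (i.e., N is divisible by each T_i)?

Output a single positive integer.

Answer: 1260

Derivation:
Gear k returns to start when N is a multiple of T_k.
All gears at start simultaneously when N is a common multiple of [18, 7, 20, 7]; the smallest such N is lcm(18, 7, 20, 7).
Start: lcm = T0 = 18
Fold in T1=7: gcd(18, 7) = 1; lcm(18, 7) = 18 * 7 / 1 = 126 / 1 = 126
Fold in T2=20: gcd(126, 20) = 2; lcm(126, 20) = 126 * 20 / 2 = 2520 / 2 = 1260
Fold in T3=7: gcd(1260, 7) = 7; lcm(1260, 7) = 1260 * 7 / 7 = 8820 / 7 = 1260
Full cycle length = 1260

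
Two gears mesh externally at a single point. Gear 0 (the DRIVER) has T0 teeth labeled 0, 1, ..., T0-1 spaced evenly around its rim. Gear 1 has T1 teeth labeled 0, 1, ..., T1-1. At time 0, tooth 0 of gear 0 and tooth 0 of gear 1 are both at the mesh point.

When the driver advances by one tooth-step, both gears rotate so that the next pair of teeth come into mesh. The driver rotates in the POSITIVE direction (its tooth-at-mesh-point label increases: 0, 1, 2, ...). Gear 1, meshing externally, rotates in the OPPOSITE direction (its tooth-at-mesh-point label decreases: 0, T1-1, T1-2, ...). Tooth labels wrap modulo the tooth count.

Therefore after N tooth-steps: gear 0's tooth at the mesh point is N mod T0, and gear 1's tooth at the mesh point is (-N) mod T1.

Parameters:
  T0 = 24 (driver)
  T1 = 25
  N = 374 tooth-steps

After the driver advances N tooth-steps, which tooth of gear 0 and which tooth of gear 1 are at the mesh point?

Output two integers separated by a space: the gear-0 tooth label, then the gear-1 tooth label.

Gear 0 (driver, T0=24): tooth at mesh = N mod T0
  374 = 15 * 24 + 14, so 374 mod 24 = 14
  gear 0 tooth = 14
Gear 1 (driven, T1=25): tooth at mesh = (-N) mod T1
  374 = 14 * 25 + 24, so 374 mod 25 = 24
  (-374) mod 25 = (-24) mod 25 = 25 - 24 = 1
Mesh after 374 steps: gear-0 tooth 14 meets gear-1 tooth 1

Answer: 14 1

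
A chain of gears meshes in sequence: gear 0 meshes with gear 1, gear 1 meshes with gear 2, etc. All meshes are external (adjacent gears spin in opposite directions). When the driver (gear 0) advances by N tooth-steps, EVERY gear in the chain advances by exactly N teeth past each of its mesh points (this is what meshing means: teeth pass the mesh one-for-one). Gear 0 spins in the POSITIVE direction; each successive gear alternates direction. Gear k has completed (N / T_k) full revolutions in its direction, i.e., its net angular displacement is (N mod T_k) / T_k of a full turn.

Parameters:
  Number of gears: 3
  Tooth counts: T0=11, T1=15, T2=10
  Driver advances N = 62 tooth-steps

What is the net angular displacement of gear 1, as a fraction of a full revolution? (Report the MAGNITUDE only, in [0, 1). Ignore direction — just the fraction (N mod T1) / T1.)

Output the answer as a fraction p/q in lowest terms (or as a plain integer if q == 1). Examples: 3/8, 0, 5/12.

Answer: 2/15

Derivation:
Chain of 3 gears, tooth counts: [11, 15, 10]
  gear 0: T0=11, direction=positive, advance = 62 mod 11 = 7 teeth = 7/11 turn
  gear 1: T1=15, direction=negative, advance = 62 mod 15 = 2 teeth = 2/15 turn
  gear 2: T2=10, direction=positive, advance = 62 mod 10 = 2 teeth = 2/10 turn
Gear 1: 62 mod 15 = 2
Fraction = 2 / 15 = 2/15 (gcd(2,15)=1) = 2/15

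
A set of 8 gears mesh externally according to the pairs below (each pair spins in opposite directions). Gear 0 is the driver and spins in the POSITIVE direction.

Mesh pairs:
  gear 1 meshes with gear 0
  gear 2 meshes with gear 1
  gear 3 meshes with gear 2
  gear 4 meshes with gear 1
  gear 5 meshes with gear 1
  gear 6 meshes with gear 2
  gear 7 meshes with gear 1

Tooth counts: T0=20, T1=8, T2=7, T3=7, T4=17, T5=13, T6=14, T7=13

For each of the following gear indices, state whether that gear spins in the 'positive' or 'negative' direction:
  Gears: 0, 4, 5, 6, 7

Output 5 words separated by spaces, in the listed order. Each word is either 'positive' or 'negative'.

Answer: positive positive positive negative positive

Derivation:
Gear 0 (driver): positive (depth 0)
  gear 1: meshes with gear 0 -> depth 1 -> negative (opposite of gear 0)
  gear 2: meshes with gear 1 -> depth 2 -> positive (opposite of gear 1)
  gear 3: meshes with gear 2 -> depth 3 -> negative (opposite of gear 2)
  gear 4: meshes with gear 1 -> depth 2 -> positive (opposite of gear 1)
  gear 5: meshes with gear 1 -> depth 2 -> positive (opposite of gear 1)
  gear 6: meshes with gear 2 -> depth 3 -> negative (opposite of gear 2)
  gear 7: meshes with gear 1 -> depth 2 -> positive (opposite of gear 1)
Queried indices 0, 4, 5, 6, 7 -> positive, positive, positive, negative, positive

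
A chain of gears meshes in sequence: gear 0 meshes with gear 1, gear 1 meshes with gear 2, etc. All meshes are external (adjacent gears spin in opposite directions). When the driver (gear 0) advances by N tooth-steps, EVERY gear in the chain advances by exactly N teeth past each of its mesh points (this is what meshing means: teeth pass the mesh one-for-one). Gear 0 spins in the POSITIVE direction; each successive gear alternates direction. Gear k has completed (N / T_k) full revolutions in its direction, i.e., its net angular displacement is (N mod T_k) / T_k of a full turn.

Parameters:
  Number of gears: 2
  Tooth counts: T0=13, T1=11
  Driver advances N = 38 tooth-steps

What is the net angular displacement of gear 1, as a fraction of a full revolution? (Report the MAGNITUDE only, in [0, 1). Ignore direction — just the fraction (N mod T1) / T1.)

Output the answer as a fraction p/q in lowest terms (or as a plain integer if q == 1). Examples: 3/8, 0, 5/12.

Answer: 5/11

Derivation:
Chain of 2 gears, tooth counts: [13, 11]
  gear 0: T0=13, direction=positive, advance = 38 mod 13 = 12 teeth = 12/13 turn
  gear 1: T1=11, direction=negative, advance = 38 mod 11 = 5 teeth = 5/11 turn
Gear 1: 38 mod 11 = 5
Fraction = 5 / 11 = 5/11 (gcd(5,11)=1) = 5/11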